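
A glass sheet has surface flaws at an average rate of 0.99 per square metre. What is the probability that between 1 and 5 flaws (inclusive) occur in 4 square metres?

Over the interval, μ = 0.99 × 4 = 3.96 (4 square metres).
P(1 ≤ N ≤ 5) = Σ_{j=1}^{5} e^(−3.96) · 3.96^j/j! ≈ 0.7723.

0.7723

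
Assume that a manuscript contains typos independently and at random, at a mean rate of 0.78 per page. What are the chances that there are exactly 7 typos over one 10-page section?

0.1428

Over the interval, μ = 0.78 × 10 = 7.8 (a 10-page section = 10 pages).
P(N = 7) = e^(−μ) μ^7/7! = e^(−7.8) · 7.8^7/5040 ≈ 0.1428.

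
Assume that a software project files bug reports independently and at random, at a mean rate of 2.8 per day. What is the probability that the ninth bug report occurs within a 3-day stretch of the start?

Over the interval, μ = 2.8 × 3 = 8.4 (a 3-day stretch = 3 days).
The ninth arrival falls in the interval iff at least 9 events occur there: P(S_9 ≤ t) = P(N ≥ 9) = 1 − P(N ≤ 8) ≈ 0.4631.

0.4631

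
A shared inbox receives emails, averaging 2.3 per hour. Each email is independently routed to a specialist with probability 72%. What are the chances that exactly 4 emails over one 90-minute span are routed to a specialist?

Thinning: the emails that are routed to a specialist themselves form a Poisson process with rate 0.72 × 2.3 = 1.656 per hour.
Over the interval, μ = 1.656 × 1.5 = 2.484 (a 90-minute span = 1.5 hours).
P(N = 4) = e^(−2.484) · 2.484^4/4! ≈ 0.1323.

0.1323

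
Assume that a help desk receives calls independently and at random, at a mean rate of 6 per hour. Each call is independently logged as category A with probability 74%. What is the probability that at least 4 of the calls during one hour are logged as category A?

Thinning: the calls that are logged as category A themselves form a Poisson process with rate 0.74 × 6 = 4.44 per hour.
So μ = 4.44.
P(N ≥ 4) = 1 − P(N ≤ 3) ≈ 0.6475.

0.6475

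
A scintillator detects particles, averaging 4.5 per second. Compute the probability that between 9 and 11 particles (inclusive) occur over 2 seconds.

Over the interval, μ = 4.5 × 2 = 9 (2 seconds).
P(9 ≤ N ≤ 11) = Σ_{j=9}^{11} e^(−9) · 9^j/j! ≈ 0.3474.

0.3474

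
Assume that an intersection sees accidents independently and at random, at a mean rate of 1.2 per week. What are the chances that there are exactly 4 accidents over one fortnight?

0.1254

Over the interval, μ = 1.2 × 2 = 2.4 (a fortnight = 2 weeks).
P(N = 4) = e^(−μ) μ^4/4! = e^(−2.4) · 2.4^4/24 ≈ 0.1254.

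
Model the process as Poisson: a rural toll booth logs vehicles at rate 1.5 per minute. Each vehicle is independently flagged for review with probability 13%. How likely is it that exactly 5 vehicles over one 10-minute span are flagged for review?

0.0334

Thinning: the vehicles that are flagged for review themselves form a Poisson process with rate 0.13 × 1.5 = 0.195 per minute.
Over the interval, μ = 0.195 × 10 = 1.95 (a 10-minute span = 10 minutes).
P(N = 5) = e^(−1.95) · 1.95^5/5! ≈ 0.0334.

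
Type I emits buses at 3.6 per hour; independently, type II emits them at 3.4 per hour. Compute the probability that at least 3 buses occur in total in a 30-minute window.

0.6792

Independent Poisson processes superpose: combined rate λ = 3.6 + 3.4 = 7 per hour.
Over the interval, μ = 7 × 0.5 = 3.5 (a 30-minute window = 0.5 hours).
P(N ≥ 3) = 1 − P(N ≤ 2) ≈ 0.6792.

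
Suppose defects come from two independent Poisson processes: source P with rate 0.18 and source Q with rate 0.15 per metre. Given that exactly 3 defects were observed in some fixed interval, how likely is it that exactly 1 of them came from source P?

Given the total, each event is independently from source P with probability p = λ_P/(λ_P+λ_Q) = 0.18/0.33 ≈ 0.5455.
So K ~ Binomial(3, 0.18/0.33): P(K = 1) = C(3,1) · (0.18/0.33)^1 · (0.15/0.33)^2 ≈ 0.3381.

0.3381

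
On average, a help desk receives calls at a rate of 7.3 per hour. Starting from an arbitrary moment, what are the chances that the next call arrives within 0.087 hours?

Inter-arrival times are exponential with rate λ = 7.3 per hour.
P(T ≤ 0.087) = 1 − e^(−λt) = 1 − e^(−7.3 × 0.087) = 1 − e^(−0.6351) ≈ 0.4701.

0.4701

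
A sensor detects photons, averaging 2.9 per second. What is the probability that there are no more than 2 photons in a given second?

0.4460

With mean μ = 2.9 per second,
P(N ≤ 2) = Σ_{j=0}^{2} e^(−μ) μ^j/j! ≈ 0.4460.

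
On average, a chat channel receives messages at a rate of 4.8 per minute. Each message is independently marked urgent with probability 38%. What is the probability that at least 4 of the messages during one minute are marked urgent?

Thinning: the messages that are marked urgent themselves form a Poisson process with rate 0.38 × 4.8 = 1.824 per minute.
So μ = 1.824.
P(N ≥ 4) = 1 − P(N ≤ 3) ≈ 0.1126.

0.1126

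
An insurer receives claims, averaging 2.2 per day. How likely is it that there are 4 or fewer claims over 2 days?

Over the interval, μ = 2.2 × 2 = 4.4 (2 days).
P(N ≤ 4) = Σ_{j=0}^{4} e^(−μ) μ^j/j! ≈ 0.5512.

0.5512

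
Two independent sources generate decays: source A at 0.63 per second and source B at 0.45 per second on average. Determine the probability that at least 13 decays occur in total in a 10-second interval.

0.2896

Independent Poisson processes superpose: combined rate λ = 0.63 + 0.45 = 1.08 per second.
Over the interval, μ = 1.08 × 10 = 10.8 (a 10-second interval = 10 seconds).
P(N ≥ 13) = 1 − P(N ≤ 12) ≈ 0.2896.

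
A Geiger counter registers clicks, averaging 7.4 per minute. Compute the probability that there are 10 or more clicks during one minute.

With mean μ = 7.4 per minute,
P(N ≥ 10) = 1 − P(N ≤ 9) = 1 − Σ_{j=0}^{9} e^(−μ) μ^j/j! ≈ 0.2123.

0.2123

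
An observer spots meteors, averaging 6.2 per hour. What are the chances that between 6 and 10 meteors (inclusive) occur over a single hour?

With mean μ = 6.2 per hour,
P(6 ≤ N ≤ 10) = Σ_{j=6}^{10} e^(−6.2) · 6.2^j/j! ≈ 0.5344.

0.5344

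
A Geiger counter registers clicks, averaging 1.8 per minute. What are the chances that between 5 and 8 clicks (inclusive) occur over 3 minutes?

0.5293

Over the interval, μ = 1.8 × 3 = 5.4 (3 minutes).
P(5 ≤ N ≤ 8) = Σ_{j=5}^{8} e^(−5.4) · 5.4^j/j! ≈ 0.5293.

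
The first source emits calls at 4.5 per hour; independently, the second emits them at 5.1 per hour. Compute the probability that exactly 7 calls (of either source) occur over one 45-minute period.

Independent Poisson processes superpose: combined rate λ = 4.5 + 5.1 = 9.6 per hour.
Over the interval, μ = 9.6 × 0.75 = 7.2 (a 45-minute period = 0.75 hours).
P(N = 7) = e^(−7.2) · 7.2^7/7! ≈ 0.1486.

0.1486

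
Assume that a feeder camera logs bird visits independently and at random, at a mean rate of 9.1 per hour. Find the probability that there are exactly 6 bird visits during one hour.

0.0881

With mean μ = 9.1 per hour,
P(N = 6) = e^(−μ) μ^6/6! = e^(−9.1) · 9.1^6/720 ≈ 0.0881.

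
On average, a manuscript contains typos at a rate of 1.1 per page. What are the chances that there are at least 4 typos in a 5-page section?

Over the interval, μ = 1.1 × 5 = 5.5 (a 5-page section = 5 pages).
P(N ≥ 4) = 1 − P(N ≤ 3) = 1 − Σ_{j=0}^{3} e^(−μ) μ^j/j! ≈ 0.7983.

0.7983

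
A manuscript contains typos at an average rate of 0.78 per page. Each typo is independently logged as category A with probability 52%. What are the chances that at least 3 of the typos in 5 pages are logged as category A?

Thinning: the typos that are logged as category A themselves form a Poisson process with rate 0.52 × 0.78 = 0.4056 per page.
Over the interval, μ = 0.4056 × 5 = 2.028 (5 pages).
P(N ≥ 3) = 1 − P(N ≤ 2) ≈ 0.3309.

0.3309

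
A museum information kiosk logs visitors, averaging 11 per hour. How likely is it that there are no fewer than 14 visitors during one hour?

0.2187

With mean μ = 11 per hour,
P(N ≥ 14) = 1 − P(N ≤ 13) = 1 − Σ_{j=0}^{13} e^(−μ) μ^j/j! ≈ 0.2187.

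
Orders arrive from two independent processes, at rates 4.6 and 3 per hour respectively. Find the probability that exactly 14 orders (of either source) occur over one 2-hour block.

0.1010

Independent Poisson processes superpose: combined rate λ = 4.6 + 3 = 7.6 per hour.
Over the interval, μ = 7.6 × 2 = 15.2 (a 2-hour block = 2 hours).
P(N = 14) = e^(−15.2) · 15.2^14/14! ≈ 0.1010.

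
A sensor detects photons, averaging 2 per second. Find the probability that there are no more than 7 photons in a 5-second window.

0.2202

Over the interval, μ = 2 × 5 = 10 (a 5-second window = 5 seconds).
P(N ≤ 7) = Σ_{j=0}^{7} e^(−μ) μ^j/j! ≈ 0.2202.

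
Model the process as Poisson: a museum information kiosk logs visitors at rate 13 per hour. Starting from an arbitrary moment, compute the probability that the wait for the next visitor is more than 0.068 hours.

0.4131

The wait for the next event is exponential with rate λ = 13 per hour.
P(T > 0.068) = e^(−λt) = e^(−13 × 0.068) = e^(−0.884) ≈ 0.4131.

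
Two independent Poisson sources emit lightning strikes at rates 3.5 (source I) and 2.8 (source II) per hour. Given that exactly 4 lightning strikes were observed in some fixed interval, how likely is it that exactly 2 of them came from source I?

Given the total, each event is independently from source I with probability p = λ_I/(λ_I+λ_II) = 3.5/6.3 ≈ 0.5556.
So K ~ Binomial(4, 3.5/6.3): P(K = 2) = C(4,2) · (3.5/6.3)^2 · (2.8/6.3)^2 ≈ 0.3658.

0.3658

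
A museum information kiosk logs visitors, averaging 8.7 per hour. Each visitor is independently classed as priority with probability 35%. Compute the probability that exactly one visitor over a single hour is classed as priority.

Thinning: the visitors that are classed as priority themselves form a Poisson process with rate 0.35 × 8.7 = 3.045 per hour.
So μ = 3.045.
P(N = 1) = e^(−3.045) · 3.045^1/1! ≈ 0.1449.

0.1449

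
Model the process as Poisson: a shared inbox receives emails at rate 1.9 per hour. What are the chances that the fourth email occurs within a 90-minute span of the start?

Over the interval, μ = 1.9 × 1.5 = 2.85 (a 90-minute span = 1.5 hours).
The fourth arrival falls in the interval iff at least 4 events occur there: P(S_4 ≤ t) = P(N ≥ 4) = 1 − P(N ≤ 3) ≈ 0.3192.

0.3192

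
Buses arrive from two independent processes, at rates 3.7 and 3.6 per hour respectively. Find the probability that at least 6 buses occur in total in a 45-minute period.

0.4668

Independent Poisson processes superpose: combined rate λ = 3.7 + 3.6 = 7.3 per hour.
Over the interval, μ = 7.3 × 0.75 = 5.475 (a 45-minute period = 0.75 hours).
P(N ≥ 6) = 1 − P(N ≤ 5) ≈ 0.4668.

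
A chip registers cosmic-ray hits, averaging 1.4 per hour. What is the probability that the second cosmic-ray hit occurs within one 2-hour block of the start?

0.7689

Over the interval, μ = 1.4 × 2 = 2.8 (a 2-hour block = 2 hours).
The second arrival falls in the interval iff at least 2 events occur there: P(S_2 ≤ t) = P(N ≥ 2) = 1 − P(N ≤ 1) ≈ 0.7689.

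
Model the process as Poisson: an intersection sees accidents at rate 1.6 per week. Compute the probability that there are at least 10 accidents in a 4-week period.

0.1142

Over the interval, μ = 1.6 × 4 = 6.4 (a 4-week period = 4 weeks).
P(N ≥ 10) = 1 − P(N ≤ 9) = 1 − Σ_{j=0}^{9} e^(−μ) μ^j/j! ≈ 0.1142.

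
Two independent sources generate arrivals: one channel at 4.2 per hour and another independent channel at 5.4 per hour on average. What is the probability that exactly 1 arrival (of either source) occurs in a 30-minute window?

Independent Poisson processes superpose: combined rate λ = 4.2 + 5.4 = 9.6 per hour.
Over the interval, μ = 9.6 × 0.5 = 4.8 (a 30-minute window = 0.5 hours).
P(N = 1) = e^(−4.8) · 4.8^1/1! ≈ 0.0395.

0.0395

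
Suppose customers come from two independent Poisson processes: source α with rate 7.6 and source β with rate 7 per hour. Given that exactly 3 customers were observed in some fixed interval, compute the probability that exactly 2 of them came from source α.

Given the total, each event is independently from source α with probability p = λ_α/(λ_α+λ_β) = 7.6/14.6 ≈ 0.5205.
So K ~ Binomial(3, 7.6/14.6): P(K = 2) = C(3,2) · (7.6/14.6)^2 · (7/14.6)^1 ≈ 0.3898.

0.3898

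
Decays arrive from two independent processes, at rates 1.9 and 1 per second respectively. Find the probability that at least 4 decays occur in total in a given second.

Independent Poisson processes superpose: combined rate λ = 1.9 + 1 = 2.9 per second.
So μ = 2.9.
P(N ≥ 4) = 1 − P(N ≤ 3) ≈ 0.3304.

0.3304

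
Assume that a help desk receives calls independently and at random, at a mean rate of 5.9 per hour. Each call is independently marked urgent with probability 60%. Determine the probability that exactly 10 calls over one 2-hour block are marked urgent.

Thinning: the calls that are marked urgent themselves form a Poisson process with rate 0.6 × 5.9 = 3.54 per hour.
Over the interval, μ = 3.54 × 2 = 7.08 (a 2-hour block = 2 hours).
P(N = 10) = e^(−7.08) · 7.08^10/10! ≈ 0.0734.

0.0734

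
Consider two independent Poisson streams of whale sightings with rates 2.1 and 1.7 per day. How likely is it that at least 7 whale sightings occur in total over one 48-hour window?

Independent Poisson processes superpose: combined rate λ = 2.1 + 1.7 = 3.8 per day.
Over the interval, μ = 3.8 × 2 = 7.6 (a 48-hour window = 2 days).
P(N ≥ 7) = 1 − P(N ≤ 6) ≈ 0.6354.

0.6354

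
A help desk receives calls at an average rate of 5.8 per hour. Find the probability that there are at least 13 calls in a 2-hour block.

0.3784

Over the interval, μ = 5.8 × 2 = 11.6 (a 2-hour block = 2 hours).
P(N ≥ 13) = 1 − P(N ≤ 12) = 1 − Σ_{j=0}^{12} e^(−μ) μ^j/j! ≈ 0.3784.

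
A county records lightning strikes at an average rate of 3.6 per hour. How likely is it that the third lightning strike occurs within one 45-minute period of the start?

Over the interval, μ = 3.6 × 0.75 = 2.7 (a 45-minute period = 0.75 hours).
The third arrival falls in the interval iff at least 3 events occur there: P(S_3 ≤ t) = P(N ≥ 3) = 1 − P(N ≤ 2) ≈ 0.5064.

0.5064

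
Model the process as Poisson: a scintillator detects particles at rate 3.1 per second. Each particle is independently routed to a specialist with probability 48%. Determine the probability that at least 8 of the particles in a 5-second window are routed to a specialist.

0.4666

Thinning: the particles that are routed to a specialist themselves form a Poisson process with rate 0.48 × 3.1 = 1.488 per second.
Over the interval, μ = 1.488 × 5 = 7.44 (a 5-second window = 5 seconds).
P(N ≥ 8) = 1 − P(N ≤ 7) ≈ 0.4666.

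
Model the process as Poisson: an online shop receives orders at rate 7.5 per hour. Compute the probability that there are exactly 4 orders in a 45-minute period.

0.1504

Over the interval, μ = 7.5 × 0.75 = 5.625 (a 45-minute period = 0.75 hours).
P(N = 4) = e^(−μ) μ^4/4! = e^(−5.625) · 5.625^4/24 ≈ 0.1504.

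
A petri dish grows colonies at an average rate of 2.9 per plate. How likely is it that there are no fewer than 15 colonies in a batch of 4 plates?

Over the interval, μ = 2.9 × 4 = 11.6 (a batch of 4 plates = 4 plates).
P(N ≥ 15) = 1 − P(N ≤ 14) = 1 − Σ_{j=0}^{14} e^(−μ) μ^j/j! ≈ 0.1931.

0.1931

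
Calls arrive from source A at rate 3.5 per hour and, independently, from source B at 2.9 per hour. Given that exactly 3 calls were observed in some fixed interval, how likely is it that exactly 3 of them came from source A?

Given the total, each event is independently from source A with probability p = λ_A/(λ_A+λ_B) = 3.5/6.4 ≈ 0.5469.
So K ~ Binomial(3, 3.5/6.4): P(K = 3) = C(3,3) · (3.5/6.4)^3 · (2.9/6.4)^0 ≈ 0.1636.

0.1636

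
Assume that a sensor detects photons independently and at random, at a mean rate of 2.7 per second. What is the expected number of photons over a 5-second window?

E[N] = λt = 2.7 × 5 = 13.5 (a 5-second window = 5 seconds).

13.5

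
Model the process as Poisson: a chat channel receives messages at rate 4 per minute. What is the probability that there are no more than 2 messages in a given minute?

0.2381

With mean μ = 4 per minute,
P(N ≤ 2) = Σ_{j=0}^{2} e^(−μ) μ^j/j! ≈ 0.2381.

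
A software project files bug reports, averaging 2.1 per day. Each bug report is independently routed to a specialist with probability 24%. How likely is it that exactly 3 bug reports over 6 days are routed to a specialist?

Thinning: the bug reports that are routed to a specialist themselves form a Poisson process with rate 0.24 × 2.1 = 0.504 per day.
Over the interval, μ = 0.504 × 6 = 3.024 (6 days).
P(N = 3) = e^(−3.024) · 3.024^3/3! ≈ 0.2240.

0.2240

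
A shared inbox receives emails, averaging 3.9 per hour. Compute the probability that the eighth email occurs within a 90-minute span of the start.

Over the interval, μ = 3.9 × 1.5 = 5.85 (a 90-minute span = 1.5 hours).
The eighth arrival falls in the interval iff at least 8 events occur there: P(S_8 ≤ t) = P(N ≥ 8) = 1 − P(N ≤ 7) ≈ 0.2356.

0.2356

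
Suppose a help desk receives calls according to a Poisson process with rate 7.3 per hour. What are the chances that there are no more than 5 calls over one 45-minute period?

0.5332

Over the interval, μ = 7.3 × 0.75 = 5.475 (a 45-minute period = 0.75 hours).
P(N ≤ 5) = Σ_{j=0}^{5} e^(−μ) μ^j/j! ≈ 0.5332.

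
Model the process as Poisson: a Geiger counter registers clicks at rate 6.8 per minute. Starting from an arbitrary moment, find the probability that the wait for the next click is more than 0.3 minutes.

The wait for the next event is exponential with rate λ = 6.8 per minute.
P(T > 0.3) = e^(−λt) = e^(−6.8 × 0.3) = e^(−2.04) ≈ 0.1300.

0.1300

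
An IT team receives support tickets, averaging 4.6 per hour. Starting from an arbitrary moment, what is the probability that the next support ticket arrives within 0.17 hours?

0.5425

Inter-arrival times are exponential with rate λ = 4.6 per hour.
P(T ≤ 0.17) = 1 − e^(−λt) = 1 − e^(−4.6 × 0.17) = 1 − e^(−0.782) ≈ 0.5425.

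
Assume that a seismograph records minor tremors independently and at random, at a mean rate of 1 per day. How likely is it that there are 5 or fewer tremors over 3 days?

0.9161

Over the interval, μ = 1 × 3 = 3 (3 days).
P(N ≤ 5) = Σ_{j=0}^{5} e^(−μ) μ^j/j! ≈ 0.9161.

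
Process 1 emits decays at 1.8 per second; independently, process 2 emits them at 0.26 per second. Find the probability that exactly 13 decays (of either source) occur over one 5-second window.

Independent Poisson processes superpose: combined rate λ = 1.8 + 0.26 = 2.06 per second.
Over the interval, μ = 2.06 × 5 = 10.3 (a 5-second window = 5 seconds).
P(N = 13) = e^(−10.3) · 10.3^13/13! ≈ 0.0793.

0.0793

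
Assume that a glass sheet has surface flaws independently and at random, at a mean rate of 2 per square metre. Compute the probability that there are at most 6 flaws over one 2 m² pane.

0.8893

Over the interval, μ = 2 × 2 = 4 (a 2 m² pane = 2 square metres).
P(N ≤ 6) = Σ_{j=0}^{6} e^(−μ) μ^j/j! ≈ 0.8893.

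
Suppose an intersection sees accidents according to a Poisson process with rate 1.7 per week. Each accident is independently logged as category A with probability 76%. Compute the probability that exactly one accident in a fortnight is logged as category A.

Thinning: the accidents that are logged as category A themselves form a Poisson process with rate 0.76 × 1.7 = 1.292 per week.
Over the interval, μ = 1.292 × 2 = 2.584 (a fortnight = 2 weeks).
P(N = 1) = e^(−2.584) · 2.584^1/1! ≈ 0.1950.

0.1950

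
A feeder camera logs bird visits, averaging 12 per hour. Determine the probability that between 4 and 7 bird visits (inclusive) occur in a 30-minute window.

0.5928

Over the interval, μ = 12 × 0.5 = 6 (a 30-minute window = 0.5 hours).
P(4 ≤ N ≤ 7) = Σ_{j=4}^{7} e^(−6) · 6^j/j! ≈ 0.5928.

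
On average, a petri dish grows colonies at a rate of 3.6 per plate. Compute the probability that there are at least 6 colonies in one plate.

0.1559

With mean μ = 3.6 per plate,
P(N ≥ 6) = 1 − P(N ≤ 5) = 1 − Σ_{j=0}^{5} e^(−μ) μ^j/j! ≈ 0.1559.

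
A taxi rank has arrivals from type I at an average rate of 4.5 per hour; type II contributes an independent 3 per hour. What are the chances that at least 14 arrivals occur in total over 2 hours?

0.6368

Independent Poisson processes superpose: combined rate λ = 4.5 + 3 = 7.5 per hour.
Over the interval, μ = 7.5 × 2 = 15 (2 hours).
P(N ≥ 14) = 1 − P(N ≤ 13) ≈ 0.6368.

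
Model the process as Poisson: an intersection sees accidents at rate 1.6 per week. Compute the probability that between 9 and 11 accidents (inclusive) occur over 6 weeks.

0.3616

Over the interval, μ = 1.6 × 6 = 9.6 (6 weeks).
P(9 ≤ N ≤ 11) = Σ_{j=9}^{11} e^(−9.6) · 9.6^j/j! ≈ 0.3616.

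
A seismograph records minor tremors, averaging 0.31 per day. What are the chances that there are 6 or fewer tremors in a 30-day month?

Over the interval, μ = 0.31 × 30 = 9.3 (a 30-day month = 30 days).
P(N ≤ 6) = Σ_{j=0}^{6} e^(−μ) μ^j/j! ≈ 0.1808.

0.1808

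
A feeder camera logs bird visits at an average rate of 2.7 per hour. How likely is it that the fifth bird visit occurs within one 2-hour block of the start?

0.6267

Over the interval, μ = 2.7 × 2 = 5.4 (a 2-hour block = 2 hours).
The fifth arrival falls in the interval iff at least 5 events occur there: P(S_5 ≤ t) = P(N ≥ 5) = 1 − P(N ≤ 4) ≈ 0.6267.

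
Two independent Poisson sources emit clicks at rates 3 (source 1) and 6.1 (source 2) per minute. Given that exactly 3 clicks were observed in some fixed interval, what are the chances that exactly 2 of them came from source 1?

Given the total, each event is independently from source 1 with probability p = λ_1/(λ_1+λ_2) = 3/9.1 ≈ 0.3297.
So K ~ Binomial(3, 3/9.1): P(K = 2) = C(3,2) · (3/9.1)^2 · (6.1/9.1)^1 ≈ 0.2186.

0.2186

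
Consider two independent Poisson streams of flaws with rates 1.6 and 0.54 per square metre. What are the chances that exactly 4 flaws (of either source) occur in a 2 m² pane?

0.1935

Independent Poisson processes superpose: combined rate λ = 1.6 + 0.54 = 2.14 per square metre.
Over the interval, μ = 2.14 × 2 = 4.28 (a 2 m² pane = 2 square metres).
P(N = 4) = e^(−4.28) · 4.28^4/4! ≈ 0.1935.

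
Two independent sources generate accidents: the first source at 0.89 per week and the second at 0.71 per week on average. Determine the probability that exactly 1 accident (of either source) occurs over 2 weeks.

0.1304

Independent Poisson processes superpose: combined rate λ = 0.89 + 0.71 = 1.6 per week.
Over the interval, μ = 1.6 × 2 = 3.2 (2 weeks).
P(N = 1) = e^(−3.2) · 3.2^1/1! ≈ 0.1304.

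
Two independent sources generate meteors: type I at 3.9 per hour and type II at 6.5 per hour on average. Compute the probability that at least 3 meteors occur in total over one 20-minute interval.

0.6729

Independent Poisson processes superpose: combined rate λ = 3.9 + 6.5 = 10.4 per hour.
Over the interval, μ = 10.4 × 1/3 ≈ 3.46667 (a 20-minute interval = 1/3 hours).
P(N ≥ 3) = 1 − P(N ≤ 2) ≈ 0.6729.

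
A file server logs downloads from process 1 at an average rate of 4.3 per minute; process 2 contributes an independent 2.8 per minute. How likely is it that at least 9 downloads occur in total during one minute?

Independent Poisson processes superpose: combined rate λ = 4.3 + 2.8 = 7.1 per minute.
So μ = 7.1.
P(N ≥ 9) = 1 − P(N ≤ 8) ≈ 0.2840.

0.2840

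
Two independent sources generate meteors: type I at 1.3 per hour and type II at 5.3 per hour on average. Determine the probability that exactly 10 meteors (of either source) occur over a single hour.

Independent Poisson processes superpose: combined rate λ = 1.3 + 5.3 = 6.6 per hour.
So μ = 6.6.
P(N = 10) = e^(−6.6) · 6.6^10/10! ≈ 0.0588.

0.0588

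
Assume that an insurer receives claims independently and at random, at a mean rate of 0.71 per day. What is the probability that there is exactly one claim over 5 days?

Over the interval, μ = 0.71 × 5 = 3.55 (5 days).
P(N = 1) = e^(−μ) μ^1/1! = e^(−3.55) · 3.55^1/1 ≈ 0.1020.

0.1020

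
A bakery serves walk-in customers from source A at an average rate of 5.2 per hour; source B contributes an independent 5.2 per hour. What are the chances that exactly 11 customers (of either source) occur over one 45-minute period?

Independent Poisson processes superpose: combined rate λ = 5.2 + 5.2 = 10.4 per hour.
Over the interval, μ = 10.4 × 0.75 = 7.8 (a 45-minute period = 0.75 hours).
P(N = 11) = e^(−7.8) · 7.8^11/11! ≈ 0.0667.

0.0667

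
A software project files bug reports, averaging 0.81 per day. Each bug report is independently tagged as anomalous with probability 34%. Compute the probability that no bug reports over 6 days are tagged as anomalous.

0.1916

Thinning: the bug reports that are tagged as anomalous themselves form a Poisson process with rate 0.34 × 0.81 = 0.2754 per day.
Over the interval, μ = 0.2754 × 6 = 1.6524 (6 days).
P(N = 0) = e^(−1.6524) · 1.6524^0/0! ≈ 0.1916.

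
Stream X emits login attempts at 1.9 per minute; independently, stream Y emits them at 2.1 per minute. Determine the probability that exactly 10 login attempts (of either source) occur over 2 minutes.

Independent Poisson processes superpose: combined rate λ = 1.9 + 2.1 = 4 per minute.
Over the interval, μ = 4 × 2 = 8 (2 minutes).
P(N = 10) = e^(−8) · 8^10/10! ≈ 0.0993.

0.0993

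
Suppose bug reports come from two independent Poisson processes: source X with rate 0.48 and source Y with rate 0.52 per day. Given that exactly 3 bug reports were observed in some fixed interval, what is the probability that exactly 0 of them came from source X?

Given the total, each event is independently from source X with probability p = λ_X/(λ_X+λ_Y) = 0.48/1 = 0.4800.
So K ~ Binomial(3, 0.48/1): P(K = 0) = C(3,0) · (0.48/1)^0 · (0.52/1)^3 ≈ 0.1406.

0.1406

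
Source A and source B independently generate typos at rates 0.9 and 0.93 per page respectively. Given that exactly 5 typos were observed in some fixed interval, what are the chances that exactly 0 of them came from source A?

Given the total, each event is independently from source A with probability p = λ_A/(λ_A+λ_B) = 0.9/1.83 ≈ 0.4918.
So K ~ Binomial(5, 0.9/1.83): P(K = 0) = C(5,0) · (0.9/1.83)^0 · (0.93/1.83)^5 ≈ 0.0339.

0.0339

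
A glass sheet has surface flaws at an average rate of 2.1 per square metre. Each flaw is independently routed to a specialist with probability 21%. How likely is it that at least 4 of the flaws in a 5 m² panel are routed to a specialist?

0.1816

Thinning: the flaws that are routed to a specialist themselves form a Poisson process with rate 0.21 × 2.1 = 0.441 per square metre.
Over the interval, μ = 0.441 × 5 = 2.205 (a 5 m² panel = 5 square metres).
P(N ≥ 4) = 1 − P(N ≤ 3) ≈ 0.1816.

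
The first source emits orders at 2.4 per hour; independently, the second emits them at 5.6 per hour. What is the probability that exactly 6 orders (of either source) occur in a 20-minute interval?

0.0347

Independent Poisson processes superpose: combined rate λ = 2.4 + 5.6 = 8 per hour.
Over the interval, μ = 8 × 1/3 ≈ 2.66667 (a 20-minute interval = 1/3 hours).
P(N = 6) = e^(−2.66667) · 2.66667^6/6! ≈ 0.0347.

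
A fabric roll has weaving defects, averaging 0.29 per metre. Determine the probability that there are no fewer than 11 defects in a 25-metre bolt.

Over the interval, μ = 0.29 × 25 = 7.25 (a 25-metre bolt = 25 metres).
P(N ≥ 11) = 1 − P(N ≤ 10) = 1 − Σ_{j=0}^{10} e^(−μ) μ^j/j! ≈ 0.1172.

0.1172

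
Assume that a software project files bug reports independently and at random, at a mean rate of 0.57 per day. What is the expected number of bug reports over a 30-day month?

17.1

E[N] = λt = 0.57 × 30 = 17.1 (a 30-day month = 30 days).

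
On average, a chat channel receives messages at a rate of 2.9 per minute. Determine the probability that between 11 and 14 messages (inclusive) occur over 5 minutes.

Over the interval, μ = 2.9 × 5 = 14.5 (5 minutes).
P(11 ≤ N ≤ 14) = Σ_{j=11}^{14} e^(−14.5) · 14.5^j/j! ≈ 0.3727.

0.3727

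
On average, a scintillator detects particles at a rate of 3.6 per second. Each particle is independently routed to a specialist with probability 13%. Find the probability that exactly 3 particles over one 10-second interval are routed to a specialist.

0.1585

Thinning: the particles that are routed to a specialist themselves form a Poisson process with rate 0.13 × 3.6 = 0.468 per second.
Over the interval, μ = 0.468 × 10 = 4.68 (a 10-second interval = 10 seconds).
P(N = 3) = e^(−4.68) · 4.68^3/3! ≈ 0.1585.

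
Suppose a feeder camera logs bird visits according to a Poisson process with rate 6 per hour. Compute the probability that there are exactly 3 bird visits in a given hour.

0.0892

With mean μ = 6 per hour,
P(N = 3) = e^(−μ) μ^3/3! = e^(−6) · 6^3/6 ≈ 0.0892.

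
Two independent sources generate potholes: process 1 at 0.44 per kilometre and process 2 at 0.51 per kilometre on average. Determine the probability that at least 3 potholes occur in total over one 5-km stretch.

Independent Poisson processes superpose: combined rate λ = 0.44 + 0.51 = 0.95 per kilometre.
Over the interval, μ = 0.95 × 5 = 4.75 (a 5-km stretch = 5 kilometres).
P(N ≥ 3) = 1 − P(N ≤ 2) ≈ 0.8527.

0.8527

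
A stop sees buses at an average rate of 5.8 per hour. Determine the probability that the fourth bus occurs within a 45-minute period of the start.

Over the interval, μ = 5.8 × 0.75 = 4.35 (a 45-minute period = 0.75 hours).
The fourth arrival falls in the interval iff at least 4 events occur there: P(S_4 ≤ t) = P(N ≥ 4) = 1 − P(N ≤ 3) ≈ 0.6318.

0.6318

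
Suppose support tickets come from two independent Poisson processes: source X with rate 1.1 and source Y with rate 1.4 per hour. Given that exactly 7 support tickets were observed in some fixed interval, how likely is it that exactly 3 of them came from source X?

0.2932

Given the total, each event is independently from source X with probability p = λ_X/(λ_X+λ_Y) = 1.1/2.5 = 0.4400.
So K ~ Binomial(7, 1.1/2.5): P(K = 3) = C(7,3) · (1.1/2.5)^3 · (1.4/2.5)^4 ≈ 0.2932.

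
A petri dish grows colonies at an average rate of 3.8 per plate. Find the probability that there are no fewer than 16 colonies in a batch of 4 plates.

0.4524

Over the interval, μ = 3.8 × 4 = 15.2 (a batch of 4 plates = 4 plates).
P(N ≥ 16) = 1 − P(N ≤ 15) = 1 − Σ_{j=0}^{15} e^(−μ) μ^j/j! ≈ 0.4524.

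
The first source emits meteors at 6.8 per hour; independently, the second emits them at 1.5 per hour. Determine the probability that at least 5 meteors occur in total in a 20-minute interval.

0.1472

Independent Poisson processes superpose: combined rate λ = 6.8 + 1.5 = 8.3 per hour.
Over the interval, μ = 8.3 × 1/3 ≈ 2.76667 (a 20-minute interval = 1/3 hours).
P(N ≥ 5) = 1 − P(N ≤ 4) ≈ 0.1472.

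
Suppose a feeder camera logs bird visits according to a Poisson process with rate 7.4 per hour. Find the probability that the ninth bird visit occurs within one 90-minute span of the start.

Over the interval, μ = 7.4 × 1.5 = 11.1 (a 90-minute span = 1.5 hours).
The ninth arrival falls in the interval iff at least 9 events occur there: P(S_9 ≤ t) = P(N ≥ 9) = 1 − P(N ≤ 8) ≈ 0.7768.

0.7768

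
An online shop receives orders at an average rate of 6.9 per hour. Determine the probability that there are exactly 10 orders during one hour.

With mean μ = 6.9 per hour,
P(N = 10) = e^(−μ) μ^10/10! = e^(−6.9) · 6.9^10/3628800 ≈ 0.0679.

0.0679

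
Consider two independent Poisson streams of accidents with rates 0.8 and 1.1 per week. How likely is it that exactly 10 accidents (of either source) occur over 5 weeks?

Independent Poisson processes superpose: combined rate λ = 0.8 + 1.1 = 1.9 per week.
Over the interval, μ = 1.9 × 5 = 9.5 (5 weeks).
P(N = 10) = e^(−9.5) · 9.5^10/10! ≈ 0.1235.

0.1235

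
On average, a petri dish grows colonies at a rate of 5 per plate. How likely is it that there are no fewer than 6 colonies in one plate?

With mean μ = 5 per plate,
P(N ≥ 6) = 1 − P(N ≤ 5) = 1 − Σ_{j=0}^{5} e^(−μ) μ^j/j! ≈ 0.3840.

0.3840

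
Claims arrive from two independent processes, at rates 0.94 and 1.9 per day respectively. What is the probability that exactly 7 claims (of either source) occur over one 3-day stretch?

Independent Poisson processes superpose: combined rate λ = 0.94 + 1.9 = 2.84 per day.
Over the interval, μ = 2.84 × 3 = 8.52 (a 3-day stretch = 3 days).
P(N = 7) = e^(−8.52) · 8.52^7/7! ≈ 0.1290.

0.1290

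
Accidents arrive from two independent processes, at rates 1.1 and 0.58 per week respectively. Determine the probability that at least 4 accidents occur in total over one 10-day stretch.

0.2213

Independent Poisson processes superpose: combined rate λ = 1.1 + 0.58 = 1.68 per week.
Over the interval, μ = 1.68 × 10/7 = 2.4 (a 10-day stretch = 10/7 weeks).
P(N ≥ 4) = 1 − P(N ≤ 3) ≈ 0.2213.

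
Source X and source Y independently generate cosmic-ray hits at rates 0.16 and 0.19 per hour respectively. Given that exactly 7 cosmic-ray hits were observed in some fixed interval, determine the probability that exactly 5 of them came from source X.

Given the total, each event is independently from source X with probability p = λ_X/(λ_X+λ_Y) = 0.16/0.35 ≈ 0.4571.
So K ~ Binomial(7, 0.16/0.35): P(K = 5) = C(7,5) · (0.16/0.35)^5 · (0.19/0.35)^2 ≈ 0.1236.

0.1236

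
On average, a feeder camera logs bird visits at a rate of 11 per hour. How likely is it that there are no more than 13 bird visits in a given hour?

0.7813

With mean μ = 11 per hour,
P(N ≤ 13) = Σ_{j=0}^{13} e^(−μ) μ^j/j! ≈ 0.7813.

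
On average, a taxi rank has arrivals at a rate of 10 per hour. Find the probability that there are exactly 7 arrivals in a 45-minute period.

Over the interval, μ = 10 × 0.75 = 7.5 (a 45-minute period = 0.75 hours).
P(N = 7) = e^(−μ) μ^7/7! = e^(−7.5) · 7.5^7/5040 ≈ 0.1465.

0.1465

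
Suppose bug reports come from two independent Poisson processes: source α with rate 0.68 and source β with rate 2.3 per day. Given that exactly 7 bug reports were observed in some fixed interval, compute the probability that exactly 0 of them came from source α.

0.1631

Given the total, each event is independently from source α with probability p = λ_α/(λ_α+λ_β) = 0.68/2.98 ≈ 0.2282.
So K ~ Binomial(7, 0.68/2.98): P(K = 0) = C(7,0) · (0.68/2.98)^0 · (2.3/2.98)^7 ≈ 0.1631.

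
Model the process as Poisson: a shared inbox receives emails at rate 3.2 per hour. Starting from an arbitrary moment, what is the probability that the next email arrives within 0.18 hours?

Inter-arrival times are exponential with rate λ = 3.2 per hour.
P(T ≤ 0.18) = 1 − e^(−λt) = 1 − e^(−3.2 × 0.18) = 1 − e^(−0.576) ≈ 0.4379.

0.4379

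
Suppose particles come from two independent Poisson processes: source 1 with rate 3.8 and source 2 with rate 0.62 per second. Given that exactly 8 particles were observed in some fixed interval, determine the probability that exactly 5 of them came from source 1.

0.0726

Given the total, each event is independently from source 1 with probability p = λ_1/(λ_1+λ_2) = 3.8/4.42 ≈ 0.8597.
So K ~ Binomial(8, 3.8/4.42): P(K = 5) = C(8,5) · (3.8/4.42)^5 · (0.62/4.42)^3 ≈ 0.0726.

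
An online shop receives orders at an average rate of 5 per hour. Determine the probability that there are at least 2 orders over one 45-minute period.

Over the interval, μ = 5 × 0.75 = 3.75 (a 45-minute period = 0.75 hours).
P(N ≥ 2) = 1 − P(N ≤ 1) = 1 − Σ_{j=0}^{1} e^(−μ) μ^j/j! ≈ 0.8883.

0.8883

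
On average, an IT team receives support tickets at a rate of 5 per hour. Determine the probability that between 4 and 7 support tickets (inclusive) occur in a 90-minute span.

Over the interval, μ = 5 × 1.5 = 7.5 (a 90-minute span = 1.5 hours).
P(4 ≤ N ≤ 7) = Σ_{j=4}^{7} e^(−7.5) · 7.5^j/j! ≈ 0.4655.

0.4655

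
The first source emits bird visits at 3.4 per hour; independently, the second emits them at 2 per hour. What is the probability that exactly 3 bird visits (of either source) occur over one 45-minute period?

0.1929

Independent Poisson processes superpose: combined rate λ = 3.4 + 2 = 5.4 per hour.
Over the interval, μ = 5.4 × 0.75 = 4.05 (a 45-minute period = 0.75 hours).
P(N = 3) = e^(−4.05) · 4.05^3/3! ≈ 0.1929.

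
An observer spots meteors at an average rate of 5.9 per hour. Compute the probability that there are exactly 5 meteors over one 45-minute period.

0.1693

Over the interval, μ = 5.9 × 0.75 = 4.425 (a 45-minute period = 0.75 hours).
P(N = 5) = e^(−μ) μ^5/5! = e^(−4.425) · 4.425^5/120 ≈ 0.1693.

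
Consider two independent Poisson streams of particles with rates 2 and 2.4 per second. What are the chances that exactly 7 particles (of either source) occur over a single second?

Independent Poisson processes superpose: combined rate λ = 2 + 2.4 = 4.4 per second.
So μ = 4.4.
P(N = 7) = e^(−4.4) · 4.4^7/7! ≈ 0.0778.

0.0778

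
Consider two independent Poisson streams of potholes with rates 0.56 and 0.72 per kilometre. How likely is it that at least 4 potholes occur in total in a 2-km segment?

0.2553

Independent Poisson processes superpose: combined rate λ = 0.56 + 0.72 = 1.28 per kilometre.
Over the interval, μ = 1.28 × 2 = 2.56 (a 2-km segment = 2 kilometres).
P(N ≥ 4) = 1 − P(N ≤ 3) ≈ 0.2553.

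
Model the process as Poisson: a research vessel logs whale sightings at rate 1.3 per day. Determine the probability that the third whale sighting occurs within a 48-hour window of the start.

Over the interval, μ = 1.3 × 2 = 2.6 (a 48-hour window = 2 days).
The third arrival falls in the interval iff at least 3 events occur there: P(S_3 ≤ t) = P(N ≥ 3) = 1 − P(N ≤ 2) ≈ 0.4816.

0.4816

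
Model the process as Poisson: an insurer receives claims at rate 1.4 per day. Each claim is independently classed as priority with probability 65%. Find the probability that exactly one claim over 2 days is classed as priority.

Thinning: the claims that are classed as priority themselves form a Poisson process with rate 0.65 × 1.4 = 0.91 per day.
Over the interval, μ = 0.91 × 2 = 1.82 (2 days).
P(N = 1) = e^(−1.82) · 1.82^1/1! ≈ 0.2949.

0.2949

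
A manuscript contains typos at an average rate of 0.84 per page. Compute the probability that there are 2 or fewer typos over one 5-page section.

Over the interval, μ = 0.84 × 5 = 4.2 (a 5-page section = 5 pages).
P(N ≤ 2) = Σ_{j=0}^{2} e^(−μ) μ^j/j! ≈ 0.2102.

0.2102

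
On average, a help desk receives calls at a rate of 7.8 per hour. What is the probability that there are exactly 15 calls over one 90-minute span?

0.0668

Over the interval, μ = 7.8 × 1.5 = 11.7 (a 90-minute span = 1.5 hours).
P(N = 15) = e^(−μ) μ^15/15! = e^(−11.7) · 11.7^15/1307674368000 ≈ 0.0668.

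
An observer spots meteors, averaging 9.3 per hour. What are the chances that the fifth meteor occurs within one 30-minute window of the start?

0.4961

Over the interval, μ = 9.3 × 0.5 = 4.65 (a 30-minute window = 0.5 hours).
The fifth arrival falls in the interval iff at least 5 events occur there: P(S_5 ≤ t) = P(N ≥ 5) = 1 − P(N ≤ 4) ≈ 0.4961.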